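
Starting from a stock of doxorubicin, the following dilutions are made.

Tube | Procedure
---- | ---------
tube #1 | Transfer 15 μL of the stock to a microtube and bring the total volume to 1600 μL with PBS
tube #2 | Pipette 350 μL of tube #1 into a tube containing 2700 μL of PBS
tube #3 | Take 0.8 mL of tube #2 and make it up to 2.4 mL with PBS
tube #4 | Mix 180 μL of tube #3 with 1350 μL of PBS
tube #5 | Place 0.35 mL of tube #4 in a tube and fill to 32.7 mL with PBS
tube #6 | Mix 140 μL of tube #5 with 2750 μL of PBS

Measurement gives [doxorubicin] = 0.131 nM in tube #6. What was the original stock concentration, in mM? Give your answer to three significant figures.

5.99 mM

Step 1: 15 μL brought to 1600 μL → factor 1600/15 = 106.67
Step 2: 350 μL + 2700 μL = 3050 μL total → factor 3050/350 = 8.7143
Step 3: 0.8 mL brought to 2.4 mL → factor 2.4/0.8 = 3
Step 4: 180 μL + 1350 μL = 1530 μL total → factor 1530/180 = 8.5
Step 5: 0.35 mL brought to 32.7 mL → factor 32.7/0.35 = 93.429
Step 6: 140 μL + 2750 μL = 2890 μL total → factor 2890/140 = 20.643
Overall dilution factor = 106.67 × 8.7143 × 3 × 8.5 × 93.429 × 20.643 = 4.5714 × 10^7
Stock = 0.131 nM × 4.5714 × 10^7 = 5.989 × 10^6 nM = 5.99 mM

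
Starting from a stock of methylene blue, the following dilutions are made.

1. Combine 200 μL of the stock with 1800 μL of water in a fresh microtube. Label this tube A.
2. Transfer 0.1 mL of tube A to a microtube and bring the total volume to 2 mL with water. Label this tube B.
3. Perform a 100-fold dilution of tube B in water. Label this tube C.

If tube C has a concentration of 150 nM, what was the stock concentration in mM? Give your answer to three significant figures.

Step 1: 200 μL + 1800 μL = 2000 μL total → factor 2000/200 = 10
Step 2: 0.1 mL brought to 2 mL → factor 2/0.1 = 20
Step 3: 100-fold → factor 100
Overall dilution factor = 10 × 20 × 100 = 20000
Stock = 150 nM × 20000 = 3.000 × 10^6 nM = 3.00 mM

3.00 mM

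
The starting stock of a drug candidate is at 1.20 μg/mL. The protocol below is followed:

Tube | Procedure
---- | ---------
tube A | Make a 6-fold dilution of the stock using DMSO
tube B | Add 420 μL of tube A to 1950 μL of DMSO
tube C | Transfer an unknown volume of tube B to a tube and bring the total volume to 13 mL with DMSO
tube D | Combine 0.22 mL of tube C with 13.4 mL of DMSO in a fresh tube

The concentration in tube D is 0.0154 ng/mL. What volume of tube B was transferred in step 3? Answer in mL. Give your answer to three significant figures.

0.350 mL

Step 1: 6-fold → factor 6
Step 2: 420 μL + 1950 μL = 2370 μL total → factor 2370/420 = 5.6429
Step 3: v brought to 13 mL → factor = 13 mL/v
Step 4: 0.22 mL + 13.4 mL = 13.62 mL total → factor 13.62/0.22 = 61.909
Product of known-step factors = 2096.1
Overall factor = 1.20 μg/mL / (0.0154 ng/mL) = 77922
Step-3 factor = 77922 / 2096.1 = 37.175
v = 13 mL / 37.175 = 0.350 mL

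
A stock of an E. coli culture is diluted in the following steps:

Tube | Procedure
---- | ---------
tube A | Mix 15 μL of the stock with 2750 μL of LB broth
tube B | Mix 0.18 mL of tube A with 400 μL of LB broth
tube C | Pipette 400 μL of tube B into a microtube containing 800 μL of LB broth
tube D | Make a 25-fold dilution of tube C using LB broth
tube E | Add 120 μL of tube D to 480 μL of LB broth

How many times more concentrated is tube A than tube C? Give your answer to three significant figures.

9.67

Step 1: 15 μL + 2750 μL = 2765 μL total → factor 2765/15 = 184.33
Step 2: 0.18 mL + 400 μL = 0.58 mL total → factor 0.58/0.18 = 3.2222
Step 3: 400 μL + 800 μL = 1200 μL total → factor 1200/400 = 3
Dilution factor to tube A = 184.33; to tube C = 1781.9
[tube A]/[tube C] = (factor to tube C)/(factor to tube A) = 1781.9/184.33 = 9.67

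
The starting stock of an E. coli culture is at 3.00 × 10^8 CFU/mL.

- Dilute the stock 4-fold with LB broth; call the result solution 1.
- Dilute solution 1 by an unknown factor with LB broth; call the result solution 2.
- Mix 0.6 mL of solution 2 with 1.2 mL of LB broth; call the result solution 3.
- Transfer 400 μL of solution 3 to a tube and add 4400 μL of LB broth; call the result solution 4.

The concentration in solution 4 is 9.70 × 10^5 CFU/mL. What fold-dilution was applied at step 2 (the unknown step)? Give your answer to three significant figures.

Step 1: 4-fold → factor 4
Step 2: unknown factor x
Step 3: 0.6 mL + 1.2 mL = 1.8 mL total → factor 1.8/0.6 = 3
Step 4: 400 μL + 4400 μL = 4800 μL total → factor 4800/400 = 12
Product of known-step factors = 144
Overall factor = 3.00 × 10^8 CFU/mL / (9.70 × 10^5 CFU/mL) = 309.28
x = 309.28 / 144 = 2.15

2.15-fold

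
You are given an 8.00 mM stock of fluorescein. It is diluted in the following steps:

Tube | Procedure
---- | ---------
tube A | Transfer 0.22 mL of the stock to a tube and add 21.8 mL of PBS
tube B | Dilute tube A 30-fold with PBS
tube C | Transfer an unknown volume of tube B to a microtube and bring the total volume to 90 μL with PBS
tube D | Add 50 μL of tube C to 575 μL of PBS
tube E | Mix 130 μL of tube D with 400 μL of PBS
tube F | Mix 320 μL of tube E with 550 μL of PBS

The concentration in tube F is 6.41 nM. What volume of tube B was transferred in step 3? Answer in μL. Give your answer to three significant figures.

Step 1: 0.22 mL + 21.8 mL = 22.02 mL total → factor 22.02/0.22 = 100.09
Step 2: 30-fold → factor 30
Step 3: v brought to 90 μL → factor = 90 μL/v
Step 4: 50 μL + 575 μL = 625 μL total → factor 625/50 = 12.5
Step 5: 130 μL + 400 μL = 530 μL total → factor 530/130 = 4.0769
Step 6: 320 μL + 550 μL = 870 μL total → factor 870/320 = 2.7188
Product of known-step factors = 4.1603 × 10^5
Overall factor = 8.00 mM / (6.41 nM) = 1.248 × 10^6
Step-3 factor = 1.248 × 10^6 / 4.1603 × 10^5 = 2.9999
v = 90 μL / 2.9999 = 30.0 μL

30.0 μL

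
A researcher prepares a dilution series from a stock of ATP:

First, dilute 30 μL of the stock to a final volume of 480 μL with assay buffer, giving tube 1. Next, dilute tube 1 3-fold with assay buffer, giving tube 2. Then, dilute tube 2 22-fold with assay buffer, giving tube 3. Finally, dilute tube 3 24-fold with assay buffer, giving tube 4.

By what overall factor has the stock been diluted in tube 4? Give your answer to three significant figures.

2.53 × 10^4

Step 1: 30 μL brought to 480 μL → factor 480/30 = 16
Step 2: 3-fold → factor 3
Step 3: 22-fold → factor 22
Step 4: 24-fold → factor 24
Overall dilution factor = 16 × 3 × 22 × 24 = 25344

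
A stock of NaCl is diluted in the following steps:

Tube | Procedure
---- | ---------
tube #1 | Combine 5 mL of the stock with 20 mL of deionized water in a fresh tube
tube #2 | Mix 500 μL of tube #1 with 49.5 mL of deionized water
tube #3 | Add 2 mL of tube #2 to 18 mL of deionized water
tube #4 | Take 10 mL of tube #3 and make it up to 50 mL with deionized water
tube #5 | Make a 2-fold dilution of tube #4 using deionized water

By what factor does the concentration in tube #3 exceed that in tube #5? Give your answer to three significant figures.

Step 1: 5 mL + 20 mL = 25 mL total → factor 25/5 = 5
Step 2: 500 μL + 49.5 mL = 50000 μL total → factor 50000/500 = 100
Step 3: 2 mL + 18 mL = 20 mL total → factor 20/2 = 10
Step 4: 10 mL brought to 50 mL → factor 50/10 = 5
Step 5: 2-fold → factor 2
Dilution factor to tube #3 = 5000; to tube #5 = 50000
[tube #3]/[tube #5] = (factor to tube #5)/(factor to tube #3) = 50000/5000 = 10.0

10.0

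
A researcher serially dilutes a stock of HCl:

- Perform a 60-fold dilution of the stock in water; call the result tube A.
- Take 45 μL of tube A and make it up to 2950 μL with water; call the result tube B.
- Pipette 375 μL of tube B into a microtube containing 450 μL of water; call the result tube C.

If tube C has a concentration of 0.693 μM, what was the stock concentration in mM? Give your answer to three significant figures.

6.00 mM

Step 1: 60-fold → factor 60
Step 2: 45 μL brought to 2950 μL → factor 2950/45 = 65.556
Step 3: 375 μL + 450 μL = 825 μL total → factor 825/375 = 2.2
Overall dilution factor = 60 × 65.556 × 2.2 = 8653.3
Stock = 0.693 μM × 8653.3 = 5997 μM = 6.00 mM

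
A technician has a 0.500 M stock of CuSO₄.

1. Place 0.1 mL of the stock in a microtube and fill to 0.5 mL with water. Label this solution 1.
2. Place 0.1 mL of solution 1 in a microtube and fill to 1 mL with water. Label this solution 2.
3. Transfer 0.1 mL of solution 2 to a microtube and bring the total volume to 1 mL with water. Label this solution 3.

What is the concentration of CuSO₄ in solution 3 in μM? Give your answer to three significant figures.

Step 1: 0.1 mL brought to 0.5 mL → factor 0.5/0.1 = 5
Step 2: 0.1 mL brought to 1 mL → factor 1/0.1 = 10
Step 3: 0.1 mL brought to 1 mL → factor 1/0.1 = 10
Overall dilution factor = 5 × 10 × 10 = 500
Final = 0.500 M / 500 = 0.001000 M = 1.00 × 10^3 μM

1.00 × 10^3 μM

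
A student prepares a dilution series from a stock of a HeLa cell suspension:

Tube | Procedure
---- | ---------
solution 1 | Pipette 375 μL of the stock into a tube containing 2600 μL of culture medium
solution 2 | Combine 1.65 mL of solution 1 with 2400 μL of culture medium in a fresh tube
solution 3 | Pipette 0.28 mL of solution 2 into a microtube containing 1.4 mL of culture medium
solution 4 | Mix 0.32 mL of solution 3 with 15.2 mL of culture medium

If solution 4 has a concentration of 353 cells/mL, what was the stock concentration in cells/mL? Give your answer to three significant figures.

Step 1: 375 μL + 2600 μL = 2975 μL total → factor 2975/375 = 7.9333
Step 2: 1.65 mL + 2400 μL = 4.05 mL total → factor 4.05/1.65 = 2.4545
Step 3: 0.28 mL + 1.4 mL = 1.68 mL total → factor 1.68/0.28 = 6
Step 4: 0.32 mL + 15.2 mL = 15.52 mL total → factor 15.52/0.32 = 48.5
Overall dilution factor = 7.9333 × 2.4545 × 6 × 48.5 = 5666.6
Stock = 353 cells/mL × 5666.6 = 2.00 × 10^6 cells/mL

2.00 × 10^6 cells/mL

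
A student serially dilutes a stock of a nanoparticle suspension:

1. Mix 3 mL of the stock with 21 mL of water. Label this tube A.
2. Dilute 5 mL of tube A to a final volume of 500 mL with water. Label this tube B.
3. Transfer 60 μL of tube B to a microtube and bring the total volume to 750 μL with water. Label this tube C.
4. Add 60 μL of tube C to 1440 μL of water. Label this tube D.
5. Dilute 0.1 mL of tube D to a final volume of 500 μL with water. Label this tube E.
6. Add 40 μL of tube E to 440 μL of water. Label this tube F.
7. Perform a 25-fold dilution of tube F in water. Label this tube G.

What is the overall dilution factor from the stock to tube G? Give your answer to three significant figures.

3.75 × 10^8

Step 1: 3 mL + 21 mL = 24 mL total → factor 24/3 = 8
Step 2: 5 mL brought to 500 mL → factor 500/5 = 100
Step 3: 60 μL brought to 750 μL → factor 750/60 = 12.5
Step 4: 60 μL + 1440 μL = 1500 μL total → factor 1500/60 = 25
Step 5: 0.1 mL brought to 500 μL → factor 0.5/0.1 = 5
Step 6: 40 μL + 440 μL = 480 μL total → factor 480/40 = 12
Step 7: 25-fold → factor 25
Overall dilution factor = 8 × 100 × 12.5 × 25 × 5 × 12 × 25 = 3.75 × 10^8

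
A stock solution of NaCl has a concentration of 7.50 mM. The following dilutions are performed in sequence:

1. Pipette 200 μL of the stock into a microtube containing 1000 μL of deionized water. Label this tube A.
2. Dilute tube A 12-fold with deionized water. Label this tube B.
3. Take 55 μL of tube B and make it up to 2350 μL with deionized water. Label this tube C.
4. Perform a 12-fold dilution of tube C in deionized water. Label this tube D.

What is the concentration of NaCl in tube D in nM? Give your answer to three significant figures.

203 nM

Step 1: 200 μL + 1000 μL = 1200 μL total → factor 1200/200 = 6
Step 2: 12-fold → factor 12
Step 3: 55 μL brought to 2350 μL → factor 2350/55 = 42.727
Step 4: 12-fold → factor 12
Overall dilution factor = 6 × 12 × 42.727 × 12 = 36916
Final = 7.50 mM / 36916 = 0.0002032 mM = 203 nM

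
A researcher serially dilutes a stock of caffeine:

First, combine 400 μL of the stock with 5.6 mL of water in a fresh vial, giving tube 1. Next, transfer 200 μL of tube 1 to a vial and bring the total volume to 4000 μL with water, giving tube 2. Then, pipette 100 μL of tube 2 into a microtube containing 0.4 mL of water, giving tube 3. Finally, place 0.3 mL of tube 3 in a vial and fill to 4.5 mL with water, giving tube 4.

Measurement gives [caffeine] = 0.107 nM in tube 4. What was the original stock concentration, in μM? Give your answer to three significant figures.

2.41 μM

Step 1: 400 μL + 5.6 mL = 6000 μL total → factor 6000/400 = 15
Step 2: 200 μL brought to 4000 μL → factor 4000/200 = 20
Step 3: 100 μL + 0.4 mL = 500 μL total → factor 500/100 = 5
Step 4: 0.3 mL brought to 4.5 mL → factor 4.5/0.3 = 15
Overall dilution factor = 15 × 20 × 5 × 15 = 22500
Stock = 0.107 nM × 22500 = 2408 nM = 2.41 μM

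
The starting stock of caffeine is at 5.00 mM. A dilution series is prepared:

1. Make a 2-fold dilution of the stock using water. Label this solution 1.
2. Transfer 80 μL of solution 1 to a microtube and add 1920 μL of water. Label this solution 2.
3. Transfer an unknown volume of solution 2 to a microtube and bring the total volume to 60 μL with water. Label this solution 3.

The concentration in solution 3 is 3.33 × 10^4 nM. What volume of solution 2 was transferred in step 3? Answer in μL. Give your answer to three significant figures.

20.0 μL

Step 1: 2-fold → factor 2
Step 2: 80 μL + 1920 μL = 2000 μL total → factor 2000/80 = 25
Step 3: v brought to 60 μL → factor = 60 μL/v
Product of known-step factors = 50
Overall factor = 5.00 mM / (3.33 × 10^4 nM) = 150.15
Step-3 factor = 150.15 / 50 = 3.003
v = 60 μL / 3.003 = 20.0 μL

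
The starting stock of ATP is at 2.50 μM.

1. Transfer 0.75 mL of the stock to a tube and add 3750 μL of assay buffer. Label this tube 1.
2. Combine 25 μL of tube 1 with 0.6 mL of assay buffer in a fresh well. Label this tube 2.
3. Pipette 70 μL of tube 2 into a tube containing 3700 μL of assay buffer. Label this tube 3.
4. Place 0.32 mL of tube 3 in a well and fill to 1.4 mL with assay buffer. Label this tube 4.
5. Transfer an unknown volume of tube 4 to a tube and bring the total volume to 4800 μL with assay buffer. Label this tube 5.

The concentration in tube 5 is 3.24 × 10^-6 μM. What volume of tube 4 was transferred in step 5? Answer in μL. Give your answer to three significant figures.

220 μL

Step 1: 0.75 mL + 3750 μL = 4.5 mL total → factor 4.5/0.75 = 6
Step 2: 25 μL + 0.6 mL = 625 μL total → factor 625/25 = 25
Step 3: 70 μL + 3700 μL = 3770 μL total → factor 3770/70 = 53.857
Step 4: 0.32 mL brought to 1.4 mL → factor 1.4/0.32 = 4.375
Step 5: v brought to 4800 μL → factor = 4800 μL/v
Product of known-step factors = 35344
Overall factor = 2.50 μM / (3.24 × 10^-6 μM) = 7.716 × 10^5
Step-5 factor = 7.716 × 10^5 / 35344 = 21.831
v = 4800 μL / 21.831 = 220 μL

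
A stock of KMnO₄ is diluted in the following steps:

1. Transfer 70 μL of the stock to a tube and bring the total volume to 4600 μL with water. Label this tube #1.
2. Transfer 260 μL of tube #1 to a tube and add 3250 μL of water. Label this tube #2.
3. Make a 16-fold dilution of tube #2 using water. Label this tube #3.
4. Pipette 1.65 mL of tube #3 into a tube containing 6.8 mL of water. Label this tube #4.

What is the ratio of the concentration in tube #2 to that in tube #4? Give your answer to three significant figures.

81.9

Step 1: 70 μL brought to 4600 μL → factor 4600/70 = 65.714
Step 2: 260 μL + 3250 μL = 3510 μL total → factor 3510/260 = 13.5
Step 3: 16-fold → factor 16
Step 4: 1.65 mL + 6.8 mL = 8.45 mL total → factor 8.45/1.65 = 5.1212
Dilution factor to tube #2 = 887.14; to tube #4 = 72692
[tube #2]/[tube #4] = (factor to tube #4)/(factor to tube #2) = 72692/887.14 = 81.9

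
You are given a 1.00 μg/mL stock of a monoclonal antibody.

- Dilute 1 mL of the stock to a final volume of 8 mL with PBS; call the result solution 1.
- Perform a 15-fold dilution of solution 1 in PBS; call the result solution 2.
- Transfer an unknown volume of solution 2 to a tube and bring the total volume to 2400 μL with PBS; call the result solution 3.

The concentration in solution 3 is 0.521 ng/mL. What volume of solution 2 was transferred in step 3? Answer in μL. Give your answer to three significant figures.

150 μL

Step 1: 1 mL brought to 8 mL → factor 8/1 = 8
Step 2: 15-fold → factor 15
Step 3: v brought to 2400 μL → factor = 2400 μL/v
Product of known-step factors = 120
Overall factor = 1.00 μg/mL / (0.521 ng/mL) = 1919.4
Step-3 factor = 1919.4 / 120 = 15.995
v = 2400 μL / 15.995 = 150 μL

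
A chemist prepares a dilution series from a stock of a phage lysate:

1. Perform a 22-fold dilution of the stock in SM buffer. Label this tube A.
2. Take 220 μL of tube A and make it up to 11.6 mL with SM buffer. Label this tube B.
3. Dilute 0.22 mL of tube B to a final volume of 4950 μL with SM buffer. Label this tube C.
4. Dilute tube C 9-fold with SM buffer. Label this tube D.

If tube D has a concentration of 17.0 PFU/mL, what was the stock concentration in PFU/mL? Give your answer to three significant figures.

Step 1: 22-fold → factor 22
Step 2: 220 μL brought to 11.6 mL → factor 11600/220 = 52.727
Step 3: 0.22 mL brought to 4950 μL → factor 4.95/0.22 = 22.5
Step 4: 9-fold → factor 9
Overall dilution factor = 22 × 52.727 × 22.5 × 9 = 2.349 × 10^5
Stock = 17.0 PFU/mL × 2.349 × 10^5 = 3.99 × 10^6 PFU/mL

3.99 × 10^6 PFU/mL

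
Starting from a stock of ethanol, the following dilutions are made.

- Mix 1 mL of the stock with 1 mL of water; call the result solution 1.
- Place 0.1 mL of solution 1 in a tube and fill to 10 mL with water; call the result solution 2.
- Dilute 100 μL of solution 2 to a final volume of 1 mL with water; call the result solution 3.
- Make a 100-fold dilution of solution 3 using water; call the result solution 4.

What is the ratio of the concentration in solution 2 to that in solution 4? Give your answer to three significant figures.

Step 1: 1 mL + 1 mL = 2 mL total → factor 2/1 = 2
Step 2: 0.1 mL brought to 10 mL → factor 10/0.1 = 100
Step 3: 100 μL brought to 1 mL → factor 1000/100 = 10
Step 4: 100-fold → factor 100
Dilution factor to solution 2 = 200; to solution 4 = 2 × 10^5
[solution 2]/[solution 4] = (factor to solution 4)/(factor to solution 2) = 2 × 10^5/200 = 1.00 × 10^3

1.00 × 10^3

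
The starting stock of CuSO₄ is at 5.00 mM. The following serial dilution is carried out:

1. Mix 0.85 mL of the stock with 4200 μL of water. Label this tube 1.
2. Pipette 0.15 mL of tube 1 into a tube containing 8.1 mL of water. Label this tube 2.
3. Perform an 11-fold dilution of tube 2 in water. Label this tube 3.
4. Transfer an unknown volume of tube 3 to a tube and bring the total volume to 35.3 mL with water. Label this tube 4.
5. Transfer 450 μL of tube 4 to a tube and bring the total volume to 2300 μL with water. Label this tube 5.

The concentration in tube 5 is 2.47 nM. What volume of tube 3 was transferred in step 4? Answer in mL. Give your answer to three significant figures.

0.320 mL

Step 1: 0.85 mL + 4200 μL = 5.05 mL total → factor 5.05/0.85 = 5.9412
Step 2: 0.15 mL + 8.1 mL = 8.25 mL total → factor 8.25/0.15 = 55
Step 3: 11-fold → factor 11
Step 4: v brought to 35.3 mL → factor = 35.3 mL/v
Step 5: 450 μL brought to 2300 μL → factor 2300/450 = 5.1111
Product of known-step factors = 18371
Overall factor = 5.00 mM / (2.47 nM) = 2.0243 × 10^6
Step-4 factor = 2.0243 × 10^6 / 18371 = 110.19
v = 35.3 mL / 110.19 = 0.320 mL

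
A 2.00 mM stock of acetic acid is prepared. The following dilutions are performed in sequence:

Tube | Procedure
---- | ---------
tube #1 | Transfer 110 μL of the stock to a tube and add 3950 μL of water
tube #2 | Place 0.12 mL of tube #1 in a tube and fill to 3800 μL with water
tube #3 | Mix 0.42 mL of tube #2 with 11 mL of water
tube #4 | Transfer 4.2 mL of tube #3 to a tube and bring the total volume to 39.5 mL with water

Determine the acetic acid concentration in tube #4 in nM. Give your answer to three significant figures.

Step 1: 110 μL + 3950 μL = 4060 μL total → factor 4060/110 = 36.909
Step 2: 0.12 mL brought to 3800 μL → factor 3.8/0.12 = 31.667
Step 3: 0.42 mL + 11 mL = 11.42 mL total → factor 11.42/0.42 = 27.19
Step 4: 4.2 mL brought to 39.5 mL → factor 39.5/4.2 = 9.4048
Overall dilution factor = 36.909 × 31.667 × 27.19 × 9.4048 = 2.9888 × 10^5
Final = 2.00 mM / 2.9888 × 10^5 = 6.692 × 10^-6 mM = 6.69 nM

6.69 nM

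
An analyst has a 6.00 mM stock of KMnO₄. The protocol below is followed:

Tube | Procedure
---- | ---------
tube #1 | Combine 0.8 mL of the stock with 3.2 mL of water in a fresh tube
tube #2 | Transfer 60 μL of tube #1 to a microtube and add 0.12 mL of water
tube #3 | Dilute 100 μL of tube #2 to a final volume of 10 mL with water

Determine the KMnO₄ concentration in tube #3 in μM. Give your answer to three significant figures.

4.00 μM

Step 1: 0.8 mL + 3.2 mL = 4 mL total → factor 4/0.8 = 5
Step 2: 60 μL + 0.12 mL = 180 μL total → factor 180/60 = 3
Step 3: 100 μL brought to 10 mL → factor 10000/100 = 100
Overall dilution factor = 5 × 3 × 100 = 1500
Final = 6.00 mM / 1500 = 0.004000 mM = 4.00 μM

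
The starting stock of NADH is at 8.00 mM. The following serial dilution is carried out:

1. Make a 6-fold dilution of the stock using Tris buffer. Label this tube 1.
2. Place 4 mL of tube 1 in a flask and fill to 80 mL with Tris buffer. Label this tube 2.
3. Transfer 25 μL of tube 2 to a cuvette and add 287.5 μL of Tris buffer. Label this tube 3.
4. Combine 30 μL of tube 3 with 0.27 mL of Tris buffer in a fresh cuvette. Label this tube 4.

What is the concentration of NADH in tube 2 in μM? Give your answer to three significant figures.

Step 1: 6-fold → factor 6
Step 2: 4 mL brought to 80 mL → factor 80/4 = 20
Dilution factor through tube 2 = 6 × 20 = 120
[tube 2] = 8.00 mM / 120 = 0.06667 mM = 66.7 μM

66.7 μM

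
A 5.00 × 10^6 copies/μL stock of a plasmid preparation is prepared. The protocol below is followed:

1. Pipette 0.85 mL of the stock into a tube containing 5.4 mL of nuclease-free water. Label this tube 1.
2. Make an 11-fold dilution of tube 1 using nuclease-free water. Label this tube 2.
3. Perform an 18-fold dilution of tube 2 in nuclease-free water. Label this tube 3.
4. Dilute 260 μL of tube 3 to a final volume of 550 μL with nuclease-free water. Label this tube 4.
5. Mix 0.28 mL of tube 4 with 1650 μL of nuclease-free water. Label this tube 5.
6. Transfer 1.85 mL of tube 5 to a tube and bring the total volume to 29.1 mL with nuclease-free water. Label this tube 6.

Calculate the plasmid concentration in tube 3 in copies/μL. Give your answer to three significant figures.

Step 1: 0.85 mL + 5.4 mL = 6.25 mL total → factor 6.25/0.85 = 7.3529
Step 2: 11-fold → factor 11
Step 3: 18-fold → factor 18
Dilution factor through tube 3 = 7.3529 × 11 × 18 = 1455.9
[tube 3] = 5.00 × 10^6 copies/μL / 1455.9 = 3.43 × 10^3 copies/μL

3.43 × 10^3 copies/μL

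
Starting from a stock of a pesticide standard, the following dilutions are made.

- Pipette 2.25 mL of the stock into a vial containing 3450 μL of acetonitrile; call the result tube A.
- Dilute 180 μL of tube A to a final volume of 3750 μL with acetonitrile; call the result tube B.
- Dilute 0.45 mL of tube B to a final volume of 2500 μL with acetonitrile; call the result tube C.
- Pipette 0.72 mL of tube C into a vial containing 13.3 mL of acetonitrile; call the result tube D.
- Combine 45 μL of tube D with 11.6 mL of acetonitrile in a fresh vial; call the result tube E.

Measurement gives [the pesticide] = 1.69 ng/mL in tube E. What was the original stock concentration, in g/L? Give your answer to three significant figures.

2.50 g/L

Step 1: 2.25 mL + 3450 μL = 5.7 mL total → factor 5.7/2.25 = 2.5333
Step 2: 180 μL brought to 3750 μL → factor 3750/180 = 20.833
Step 3: 0.45 mL brought to 2500 μL → factor 2.5/0.45 = 5.5556
Step 4: 0.72 mL + 13.3 mL = 14.02 mL total → factor 14.02/0.72 = 19.472
Step 5: 45 μL + 11.6 mL = 11645 μL total → factor 11645/45 = 258.78
Overall dilution factor = 2.5333 × 20.833 × 5.5556 × 19.472 × 258.78 = 1.4775 × 10^6
Stock = 1.69 ng/mL × 1.4775 × 10^6 = 2.497 × 10^6 ng/mL = 2.50 g/L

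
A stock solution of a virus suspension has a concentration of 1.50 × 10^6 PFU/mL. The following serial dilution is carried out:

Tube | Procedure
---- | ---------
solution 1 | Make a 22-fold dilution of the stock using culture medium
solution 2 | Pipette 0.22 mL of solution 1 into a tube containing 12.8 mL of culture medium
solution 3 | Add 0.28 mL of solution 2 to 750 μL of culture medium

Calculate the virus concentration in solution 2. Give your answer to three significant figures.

Step 1: 22-fold → factor 22
Step 2: 0.22 mL + 12.8 mL = 13.02 mL total → factor 13.02/0.22 = 59.182
Dilution factor through solution 2 = 22 × 59.182 = 1302
[solution 2] = 1.50 × 10^6 PFU/mL / 1302 = 1.15 × 10^3 PFU/mL

1.15 × 10^3 PFU/mL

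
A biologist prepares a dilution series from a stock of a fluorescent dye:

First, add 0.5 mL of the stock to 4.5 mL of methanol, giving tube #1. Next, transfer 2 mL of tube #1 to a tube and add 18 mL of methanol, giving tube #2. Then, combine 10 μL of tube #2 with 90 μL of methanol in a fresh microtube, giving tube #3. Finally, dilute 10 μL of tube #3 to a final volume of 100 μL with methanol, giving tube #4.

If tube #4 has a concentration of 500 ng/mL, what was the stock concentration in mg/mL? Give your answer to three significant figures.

Step 1: 0.5 mL + 4.5 mL = 5 mL total → factor 5/0.5 = 10
Step 2: 2 mL + 18 mL = 20 mL total → factor 20/2 = 10
Step 3: 10 μL + 90 μL = 100 μL total → factor 100/10 = 10
Step 4: 10 μL brought to 100 μL → factor 100/10 = 10
Overall dilution factor = 10 × 10 × 10 × 10 = 10000
Stock = 500 ng/mL × 10000 = 5.000 × 10^6 ng/mL = 5.00 mg/mL

5.00 mg/mL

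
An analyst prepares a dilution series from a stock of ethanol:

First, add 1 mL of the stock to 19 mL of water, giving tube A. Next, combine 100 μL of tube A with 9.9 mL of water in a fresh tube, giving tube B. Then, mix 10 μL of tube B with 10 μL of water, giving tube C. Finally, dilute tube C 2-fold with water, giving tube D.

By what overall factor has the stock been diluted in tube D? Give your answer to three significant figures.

Step 1: 1 mL + 19 mL = 20 mL total → factor 20/1 = 20
Step 2: 100 μL + 9.9 mL = 10000 μL total → factor 10000/100 = 100
Step 3: 10 μL + 10 μL = 20 μL total → factor 20/10 = 2
Step 4: 2-fold → factor 2
Overall dilution factor = 20 × 100 × 2 × 2 = 8000

8.00 × 10^3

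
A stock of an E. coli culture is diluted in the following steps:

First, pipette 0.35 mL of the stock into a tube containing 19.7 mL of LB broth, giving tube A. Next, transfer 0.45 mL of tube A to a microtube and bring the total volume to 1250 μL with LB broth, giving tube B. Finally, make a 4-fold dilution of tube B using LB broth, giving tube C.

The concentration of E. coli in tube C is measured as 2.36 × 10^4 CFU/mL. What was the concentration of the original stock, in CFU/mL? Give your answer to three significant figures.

Step 1: 0.35 mL + 19.7 mL = 20.05 mL total → factor 20.05/0.35 = 57.286
Step 2: 0.45 mL brought to 1250 μL → factor 1.25/0.45 = 2.7778
Step 3: 4-fold → factor 4
Overall dilution factor = 57.286 × 2.7778 × 4 = 636.51
Stock = 2.36 × 10^4 CFU/mL × 636.51 = 1.50 × 10^7 CFU/mL

1.50 × 10^7 CFU/mL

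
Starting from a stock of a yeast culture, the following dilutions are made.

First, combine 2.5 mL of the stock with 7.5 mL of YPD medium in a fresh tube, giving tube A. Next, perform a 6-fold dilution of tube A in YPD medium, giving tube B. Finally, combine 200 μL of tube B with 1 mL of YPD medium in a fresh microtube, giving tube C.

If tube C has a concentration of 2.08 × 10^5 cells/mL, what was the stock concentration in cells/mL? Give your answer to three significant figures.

Step 1: 2.5 mL + 7.5 mL = 10 mL total → factor 10/2.5 = 4
Step 2: 6-fold → factor 6
Step 3: 200 μL + 1 mL = 1200 μL total → factor 1200/200 = 6
Overall dilution factor = 4 × 6 × 6 = 144
Stock = 2.08 × 10^5 cells/mL × 144 = 3.00 × 10^7 cells/mL

3.00 × 10^7 cells/mL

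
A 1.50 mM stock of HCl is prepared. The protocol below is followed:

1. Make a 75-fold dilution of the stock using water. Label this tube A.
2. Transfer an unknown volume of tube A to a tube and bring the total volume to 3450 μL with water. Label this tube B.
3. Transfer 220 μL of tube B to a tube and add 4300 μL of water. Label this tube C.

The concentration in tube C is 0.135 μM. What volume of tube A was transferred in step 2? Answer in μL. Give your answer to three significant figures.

478 μL

Step 1: 75-fold → factor 75
Step 2: v brought to 3450 μL → factor = 3450 μL/v
Step 3: 220 μL + 4300 μL = 4520 μL total → factor 4520/220 = 20.545
Product of known-step factors = 1540.9
Overall factor = 1.50 mM / (0.135 μM) = 11111
Step-2 factor = 11111 / 1540.9 = 7.2108
v = 3450 μL / 7.2108 = 478 μL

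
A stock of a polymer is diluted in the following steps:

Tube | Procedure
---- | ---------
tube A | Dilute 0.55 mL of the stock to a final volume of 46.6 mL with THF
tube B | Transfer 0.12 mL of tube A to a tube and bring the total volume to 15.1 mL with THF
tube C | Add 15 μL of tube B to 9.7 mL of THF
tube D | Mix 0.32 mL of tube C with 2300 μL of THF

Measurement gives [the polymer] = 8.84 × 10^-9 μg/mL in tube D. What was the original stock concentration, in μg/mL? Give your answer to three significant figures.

Step 1: 0.55 mL brought to 46.6 mL → factor 46.6/0.55 = 84.727
Step 2: 0.12 mL brought to 15.1 mL → factor 15.1/0.12 = 125.83
Step 3: 15 μL + 9.7 mL = 9715 μL total → factor 9715/15 = 647.67
Step 4: 0.32 mL + 2300 μL = 2.62 mL total → factor 2.62/0.32 = 8.1875
Overall dilution factor = 84.727 × 125.83 × 647.67 × 8.1875 = 5.6536 × 10^7
Stock = 8.84 × 10^-9 μg/mL × 5.6536 × 10^7 = 0.500 μg/mL

0.500 μg/mL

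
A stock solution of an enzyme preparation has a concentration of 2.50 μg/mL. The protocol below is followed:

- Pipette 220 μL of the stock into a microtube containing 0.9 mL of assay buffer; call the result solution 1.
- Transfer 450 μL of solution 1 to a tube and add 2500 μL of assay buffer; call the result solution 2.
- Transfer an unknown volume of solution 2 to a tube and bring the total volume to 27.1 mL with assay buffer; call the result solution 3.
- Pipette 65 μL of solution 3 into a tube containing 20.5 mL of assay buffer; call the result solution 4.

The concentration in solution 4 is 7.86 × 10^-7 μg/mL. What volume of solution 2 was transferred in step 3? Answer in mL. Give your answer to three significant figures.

Step 1: 220 μL + 0.9 mL = 1120 μL total → factor 1120/220 = 5.0909
Step 2: 450 μL + 2500 μL = 2950 μL total → factor 2950/450 = 6.5556
Step 3: v brought to 27.1 mL → factor = 27.1 mL/v
Step 4: 65 μL + 20.5 mL = 20565 μL total → factor 20565/65 = 316.38
Product of known-step factors = 10559
Overall factor = 2.50 μg/mL / (7.86 × 10^-7 μg/mL) = 3.1807 × 10^6
Step-3 factor = 3.1807 × 10^6 / 10559 = 301.23
v = 27.1 mL / 301.23 = 0.0900 mL

0.0900 mL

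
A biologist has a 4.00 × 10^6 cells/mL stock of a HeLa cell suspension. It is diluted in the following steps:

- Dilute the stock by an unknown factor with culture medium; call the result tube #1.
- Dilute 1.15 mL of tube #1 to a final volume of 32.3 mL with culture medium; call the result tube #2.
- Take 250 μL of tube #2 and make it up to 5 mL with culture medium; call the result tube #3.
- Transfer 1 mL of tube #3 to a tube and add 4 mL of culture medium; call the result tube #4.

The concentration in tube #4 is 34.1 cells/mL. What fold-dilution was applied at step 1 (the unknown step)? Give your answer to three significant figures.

Step 1: unknown factor x
Step 2: 1.15 mL brought to 32.3 mL → factor 32.3/1.15 = 28.087
Step 3: 250 μL brought to 5 mL → factor 5000/250 = 20
Step 4: 1 mL + 4 mL = 5 mL total → factor 5/1 = 5
Product of known-step factors = 2808.7
Overall factor = 4.00 × 10^6 cells/mL / (34.1 cells/mL) = 1.173 × 10^5
x = 1.173 × 10^5 / 2808.7 = 41.8

41.8-fold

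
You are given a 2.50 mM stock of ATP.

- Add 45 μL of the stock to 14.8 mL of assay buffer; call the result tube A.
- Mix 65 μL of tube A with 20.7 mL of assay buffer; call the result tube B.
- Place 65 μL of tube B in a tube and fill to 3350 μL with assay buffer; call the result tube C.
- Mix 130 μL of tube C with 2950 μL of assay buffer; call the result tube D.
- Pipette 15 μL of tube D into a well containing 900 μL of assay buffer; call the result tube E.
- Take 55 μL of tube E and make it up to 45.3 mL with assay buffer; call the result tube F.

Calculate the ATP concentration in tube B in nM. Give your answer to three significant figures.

23.7 nM

Step 1: 45 μL + 14.8 mL = 14845 μL total → factor 14845/45 = 329.89
Step 2: 65 μL + 20.7 mL = 20765 μL total → factor 20765/65 = 319.46
Dilution factor through tube B = 329.89 × 319.46 = 1.0539 × 10^5
[tube B] = 2.50 mM / 1.0539 × 10^5 = 2.372 × 10^-5 mM = 23.7 nM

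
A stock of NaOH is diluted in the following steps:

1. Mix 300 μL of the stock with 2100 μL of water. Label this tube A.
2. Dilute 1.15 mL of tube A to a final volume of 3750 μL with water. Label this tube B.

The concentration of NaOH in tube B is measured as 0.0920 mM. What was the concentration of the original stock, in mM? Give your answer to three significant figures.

2.40 mM

Step 1: 300 μL + 2100 μL = 2400 μL total → factor 2400/300 = 8
Step 2: 1.15 mL brought to 3750 μL → factor 3.75/1.15 = 3.2609
Overall dilution factor = 8 × 3.2609 = 26.087
Stock = 0.0920 mM × 26.087 = 2.40 mM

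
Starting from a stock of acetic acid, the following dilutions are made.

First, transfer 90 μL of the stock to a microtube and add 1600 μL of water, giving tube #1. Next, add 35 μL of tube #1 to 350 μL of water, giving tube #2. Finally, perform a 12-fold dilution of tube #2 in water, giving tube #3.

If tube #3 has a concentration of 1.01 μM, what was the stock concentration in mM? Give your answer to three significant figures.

2.50 mM

Step 1: 90 μL + 1600 μL = 1690 μL total → factor 1690/90 = 18.778
Step 2: 35 μL + 350 μL = 385 μL total → factor 385/35 = 11
Step 3: 12-fold → factor 12
Overall dilution factor = 18.778 × 11 × 12 = 2478.7
Stock = 1.01 μM × 2478.7 = 2503 μM = 2.50 mM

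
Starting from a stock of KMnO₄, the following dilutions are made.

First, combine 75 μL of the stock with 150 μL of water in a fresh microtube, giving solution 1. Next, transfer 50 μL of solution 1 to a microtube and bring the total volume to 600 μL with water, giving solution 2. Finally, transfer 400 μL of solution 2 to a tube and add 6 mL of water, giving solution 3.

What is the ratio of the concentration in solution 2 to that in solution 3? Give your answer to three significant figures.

Step 1: 75 μL + 150 μL = 225 μL total → factor 225/75 = 3
Step 2: 50 μL brought to 600 μL → factor 600/50 = 12
Step 3: 400 μL + 6 mL = 6400 μL total → factor 6400/400 = 16
Dilution factor to solution 2 = 36; to solution 3 = 576
[solution 2]/[solution 3] = (factor to solution 3)/(factor to solution 2) = 576/36 = 16.0

16.0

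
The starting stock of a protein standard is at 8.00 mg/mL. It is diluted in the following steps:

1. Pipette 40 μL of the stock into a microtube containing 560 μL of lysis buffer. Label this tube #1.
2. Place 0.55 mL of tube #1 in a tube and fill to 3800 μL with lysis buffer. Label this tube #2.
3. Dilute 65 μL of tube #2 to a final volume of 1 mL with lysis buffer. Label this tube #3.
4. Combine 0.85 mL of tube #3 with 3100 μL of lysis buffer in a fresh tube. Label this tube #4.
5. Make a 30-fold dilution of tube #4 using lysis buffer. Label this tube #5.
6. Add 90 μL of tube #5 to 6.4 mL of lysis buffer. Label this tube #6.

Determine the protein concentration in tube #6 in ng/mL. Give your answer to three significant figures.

Step 1: 40 μL + 560 μL = 600 μL total → factor 600/40 = 15
Step 2: 0.55 mL brought to 3800 μL → factor 3.8/0.55 = 6.9091
Step 3: 65 μL brought to 1 mL → factor 1000/65 = 15.385
Step 4: 0.85 mL + 3100 μL = 3.95 mL total → factor 3.95/0.85 = 4.6471
Step 5: 30-fold → factor 30
Step 6: 90 μL + 6.4 mL = 6490 μL total → factor 6490/90 = 72.111
Overall dilution factor = 15 × 6.9091 × 15.385 × 4.6471 × 30 × 72.111 = 1.6029 × 10^7
Final = 8.00 mg/mL / 1.6029 × 10^7 = 4.991 × 10^-7 mg/mL = 0.499 ng/mL

0.499 ng/mL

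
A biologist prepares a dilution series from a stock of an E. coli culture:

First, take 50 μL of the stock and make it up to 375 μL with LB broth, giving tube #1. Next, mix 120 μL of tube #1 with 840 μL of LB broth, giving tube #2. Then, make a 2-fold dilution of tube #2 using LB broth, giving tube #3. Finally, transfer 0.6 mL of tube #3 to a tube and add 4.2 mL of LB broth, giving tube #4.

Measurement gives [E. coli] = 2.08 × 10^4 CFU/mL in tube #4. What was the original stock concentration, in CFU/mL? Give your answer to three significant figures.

Step 1: 50 μL brought to 375 μL → factor 375/50 = 7.5
Step 2: 120 μL + 840 μL = 960 μL total → factor 960/120 = 8
Step 3: 2-fold → factor 2
Step 4: 0.6 mL + 4.2 mL = 4.8 mL total → factor 4.8/0.6 = 8
Overall dilution factor = 7.5 × 8 × 2 × 8 = 960
Stock = 2.08 × 10^4 CFU/mL × 960 = 2.00 × 10^7 CFU/mL

2.00 × 10^7 CFU/mL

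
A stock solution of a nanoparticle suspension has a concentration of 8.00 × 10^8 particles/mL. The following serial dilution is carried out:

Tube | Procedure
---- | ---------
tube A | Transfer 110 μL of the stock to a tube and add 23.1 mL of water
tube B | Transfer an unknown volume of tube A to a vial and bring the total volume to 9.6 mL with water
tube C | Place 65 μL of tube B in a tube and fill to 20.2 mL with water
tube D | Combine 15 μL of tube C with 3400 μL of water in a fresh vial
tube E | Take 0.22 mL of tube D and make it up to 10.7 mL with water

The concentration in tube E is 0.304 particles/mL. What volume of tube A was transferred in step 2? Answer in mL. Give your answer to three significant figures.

2.65 mL

Step 1: 110 μL + 23.1 mL = 23210 μL total → factor 23210/110 = 211
Step 2: v brought to 9.6 mL → factor = 9.6 mL/v
Step 3: 65 μL brought to 20.2 mL → factor 20200/65 = 310.77
Step 4: 15 μL + 3400 μL = 3415 μL total → factor 3415/15 = 227.67
Step 5: 0.22 mL brought to 10.7 mL → factor 10.7/0.22 = 48.636
Product of known-step factors = 7.2607 × 10^8
Overall factor = 8.00 × 10^8 particles/mL / (0.304 particles/mL) = 2.6316 × 10^9
Step-2 factor = 2.6316 × 10^9 / 7.2607 × 10^8 = 3.6244
v = 9.6 mL / 3.6244 = 2.65 mL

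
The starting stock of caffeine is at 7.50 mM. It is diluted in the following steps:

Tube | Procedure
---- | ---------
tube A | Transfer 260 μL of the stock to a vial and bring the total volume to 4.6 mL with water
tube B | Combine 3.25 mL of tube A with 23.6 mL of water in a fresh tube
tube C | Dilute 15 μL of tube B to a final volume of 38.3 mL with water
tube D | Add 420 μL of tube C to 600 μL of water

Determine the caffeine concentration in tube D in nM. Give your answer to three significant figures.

Step 1: 260 μL brought to 4.6 mL → factor 4600/260 = 17.692
Step 2: 3.25 mL + 23.6 mL = 26.85 mL total → factor 26.85/3.25 = 8.2615
Step 3: 15 μL brought to 38.3 mL → factor 38300/15 = 2553.3
Step 4: 420 μL + 600 μL = 1020 μL total → factor 1020/420 = 2.4286
Overall dilution factor = 17.692 × 8.2615 × 2553.3 × 2.4286 = 9.0637 × 10^5
Final = 7.50 mM / 9.0637 × 10^5 = 8.275 × 10^-6 mM = 8.27 nM

8.27 nM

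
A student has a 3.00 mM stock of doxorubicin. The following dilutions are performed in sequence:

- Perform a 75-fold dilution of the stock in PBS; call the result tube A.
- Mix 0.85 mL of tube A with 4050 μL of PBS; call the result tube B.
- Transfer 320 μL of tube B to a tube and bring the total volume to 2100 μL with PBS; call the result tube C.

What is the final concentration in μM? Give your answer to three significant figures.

1.06 μM

Step 1: 75-fold → factor 75
Step 2: 0.85 mL + 4050 μL = 4.9 mL total → factor 4.9/0.85 = 5.7647
Step 3: 320 μL brought to 2100 μL → factor 2100/320 = 6.5625
Overall dilution factor = 75 × 5.7647 × 6.5625 = 2837.3
Final = 3.00 mM / 2837.3 = 0.001057 mM = 1.06 μM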